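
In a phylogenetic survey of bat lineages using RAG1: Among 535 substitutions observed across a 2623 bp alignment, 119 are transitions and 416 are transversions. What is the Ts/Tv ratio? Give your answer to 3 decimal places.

R = 119/416 = 0.286057… ≈ 0.286 (to 3 d.p.).

0.286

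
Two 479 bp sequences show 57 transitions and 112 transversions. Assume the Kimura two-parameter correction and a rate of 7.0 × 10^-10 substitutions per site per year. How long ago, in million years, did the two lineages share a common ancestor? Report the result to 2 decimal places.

340.55

P = 57/479 ≈ 0.118998 and Q = 112/479 ≈ 0.23382.
Under the Kimura two-parameter model, d = −½ ln(1 − 2P − Q) − ¼ ln(1 − 2Q).
1 − 2P − Q = 0.528184, giving −½ ln(0.528184) = 0.319155.
1 − 2Q = 0.53236, giving −¼ ln(0.53236) = 0.157609.
d = 0.319155 + 0.157609 = 0.476764.
Under a molecular clock d = 2μt, so t = d/(2μ) = 0.476764 / (2 × 7.0 × 10^-10) = 340.55 million years.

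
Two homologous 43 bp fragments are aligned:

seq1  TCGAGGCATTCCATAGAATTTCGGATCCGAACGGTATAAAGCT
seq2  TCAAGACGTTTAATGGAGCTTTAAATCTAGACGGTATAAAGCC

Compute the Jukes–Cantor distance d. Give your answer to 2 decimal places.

0.47

The sequences differ at 15 of 43 sites, so p = 15/43 ≈ 0.348837.
d = −(3/4) ln(1 − 4p/3) = −0.75 ln(1 − 0.465116) = −0.75 ln(0.534884)
  = −0.75 × (-0.625705) = 0.469279 substitutions/site.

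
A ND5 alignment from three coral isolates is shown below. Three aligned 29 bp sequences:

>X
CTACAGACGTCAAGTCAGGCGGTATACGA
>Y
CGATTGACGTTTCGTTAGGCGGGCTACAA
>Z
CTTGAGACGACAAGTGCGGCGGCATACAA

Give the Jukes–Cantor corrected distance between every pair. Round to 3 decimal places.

d(X,Y) = 0.462, d(X,Z) = 0.291, d(Y,Z) = 0.602

X–Y: 10/29 sites differ → p ≈ 0.344828, d = −0.75 ln(1 − 0.459771) = 0.461822 ≈ 0.462.
X–Z: 7/29 sites differ → p ≈ 0.241379, d = −0.75 ln(1 − 0.321839) = 0.291278 ≈ 0.291.
Y–Z: 12/29 sites differ → p ≈ 0.413793, d = −0.75 ln(1 − 0.551724) = 0.601760 ≈ 0.602.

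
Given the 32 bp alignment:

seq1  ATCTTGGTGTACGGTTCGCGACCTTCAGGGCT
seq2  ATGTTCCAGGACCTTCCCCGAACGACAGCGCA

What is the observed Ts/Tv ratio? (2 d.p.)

Transitions are A↔G and C↔T; transversions are all other mismatches.
Transitions: 1. Transversions: 13.
R = 1/13 = 0.076923… ≈ 0.08 (to 2 d.p.).

0.08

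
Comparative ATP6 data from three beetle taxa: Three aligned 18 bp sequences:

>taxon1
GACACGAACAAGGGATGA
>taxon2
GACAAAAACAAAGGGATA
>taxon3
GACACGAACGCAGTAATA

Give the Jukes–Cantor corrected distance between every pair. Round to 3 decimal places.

d(taxon1,taxon2) = 0.441, d(taxon1,taxon3) = 0.441, d(taxon2,taxon3) = 0.441

taxon1–taxon2: 6/18 sites differ → p ≈ 0.333333, d = −0.75 ln(1 − 0.444444) = 0.440839 ≈ 0.441.
taxon1–taxon3: 6/18 sites differ → p ≈ 0.333333, d = −0.75 ln(1 − 0.444444) = 0.440839 ≈ 0.441.
taxon2–taxon3: 6/18 sites differ → p ≈ 0.333333, d = −0.75 ln(1 − 0.444444) = 0.440839 ≈ 0.441.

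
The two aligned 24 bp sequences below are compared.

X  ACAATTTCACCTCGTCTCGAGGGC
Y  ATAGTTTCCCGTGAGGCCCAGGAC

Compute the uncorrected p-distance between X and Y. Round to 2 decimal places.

The sequences differ at 11 of 24 positions.
p = 11/24 = 0.458333… ≈ 0.46 (to 2 d.p.).

0.46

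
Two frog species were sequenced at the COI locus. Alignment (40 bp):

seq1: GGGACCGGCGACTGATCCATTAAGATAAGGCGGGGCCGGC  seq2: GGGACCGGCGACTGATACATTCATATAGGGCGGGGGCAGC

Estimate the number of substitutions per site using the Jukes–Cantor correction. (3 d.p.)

The sequences differ at 6 of 40 sites (17, 22, 24, 28, 36, 38), so p = 6/40 = 0.15.
d = −(3/4) ln(1 − 4p/3) = −0.75 ln(1 − 0.2) = −0.75 ln(0.8)
  = −0.75 × (-0.223144) = 0.167358 substitutions/site.

0.167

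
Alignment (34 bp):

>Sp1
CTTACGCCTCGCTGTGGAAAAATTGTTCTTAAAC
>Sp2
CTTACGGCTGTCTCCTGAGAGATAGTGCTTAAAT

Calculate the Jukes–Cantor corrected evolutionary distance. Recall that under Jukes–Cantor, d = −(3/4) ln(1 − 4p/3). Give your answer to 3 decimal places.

The sequences differ at 11 of 34 sites, so p = 11/34 ≈ 0.323529.
d = −(3/4) ln(1 − 4p/3) = −0.75 ln(1 − 0.431372) = −0.75 ln(0.568628)
  = −0.75 × (-0.564529) = 0.423397 substitutions/site.

0.423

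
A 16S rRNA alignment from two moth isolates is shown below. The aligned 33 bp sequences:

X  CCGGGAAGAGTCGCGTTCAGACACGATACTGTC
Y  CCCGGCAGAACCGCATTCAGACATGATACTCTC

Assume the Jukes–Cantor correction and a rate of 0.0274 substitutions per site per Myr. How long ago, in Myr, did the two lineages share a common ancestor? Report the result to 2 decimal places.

4.55

The sequences differ at 7 of 33 sites (3, 6, 10, 11, 15, 24, 31), so p = 7/33 ≈ 0.212121.
d = −(3/4) ln(1 − 4p/3) = −0.75 ln(1 − 0.282828) = −0.75 ln(0.717172)
  = −0.75 × (-0.332440) = 0.249330 substitutions/site.
Under a molecular clock d = 2μt, so t = d/(2μ) = 0.249330 / (2 × 0.0274) = 4.55 Myr.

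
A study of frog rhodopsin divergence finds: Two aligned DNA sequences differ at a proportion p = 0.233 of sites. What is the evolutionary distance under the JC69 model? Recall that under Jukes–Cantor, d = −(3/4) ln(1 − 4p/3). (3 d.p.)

0.279

d = −(3/4) ln(1 − 4p/3) = −0.75 ln(1 − 0.310667) = −0.75 ln(0.689333)
  = −0.75 × (-0.372031) = 0.279023 substitutions/site.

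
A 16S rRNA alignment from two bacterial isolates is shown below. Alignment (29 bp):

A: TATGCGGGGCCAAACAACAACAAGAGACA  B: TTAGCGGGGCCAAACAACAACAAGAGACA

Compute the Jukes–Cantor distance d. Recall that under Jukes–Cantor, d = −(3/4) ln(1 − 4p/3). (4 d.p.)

0.0723

The sequences differ at 2 of 29 sites (2, 3), so p = 2/29 ≈ 0.068966.
d = −(3/4) ln(1 − 4p/3) = −0.75 ln(1 − 0.091955) = −0.75 ln(0.908045)
  = −0.75 × (-0.096461) = 0.072346 substitutions/site.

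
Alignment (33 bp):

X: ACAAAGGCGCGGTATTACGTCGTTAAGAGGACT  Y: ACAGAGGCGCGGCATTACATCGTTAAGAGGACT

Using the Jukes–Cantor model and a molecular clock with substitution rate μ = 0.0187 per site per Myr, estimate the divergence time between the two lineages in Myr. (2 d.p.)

The sequences differ at 3 of 33 sites (4, 13, 19), so p = 3/33 ≈ 0.090909.
d = −(3/4) ln(1 − 4p/3) = −0.75 ln(1 − 0.121212) = −0.75 ln(0.878788)
  = −0.75 × (-0.129212) = 0.096909 substitutions/site.
Under a molecular clock d = 2μt, so t = d/(2μ) = 0.096909 / (2 × 0.0187) = 2.59 Myr.

2.59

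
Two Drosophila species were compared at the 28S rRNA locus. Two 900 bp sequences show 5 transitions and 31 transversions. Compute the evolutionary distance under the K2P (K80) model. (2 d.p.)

P = 5/900 ≈ 0.005556 and Q = 31/900 ≈ 0.034444.
Under the Kimura two-parameter model, d = −½ ln(1 − 2P − Q) − ¼ ln(1 − 2Q).
1 − 2P − Q = 0.954444, giving −½ ln(0.954444) = 0.023313.
1 − 2Q = 0.931112, giving −¼ ln(0.931112) = 0.017844.
d = 0.023313 + 0.017844 = 0.041157.

0.04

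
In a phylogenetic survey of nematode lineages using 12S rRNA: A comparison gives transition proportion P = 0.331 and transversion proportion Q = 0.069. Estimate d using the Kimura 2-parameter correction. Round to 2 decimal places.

0.69

Under the Kimura two-parameter model, d = −½ ln(1 − 2P − Q) − ¼ ln(1 − 2Q).
1 − 2P − Q = 0.269, giving −½ ln(0.269) = 0.656522.
1 − 2Q = 0.862, giving −¼ ln(0.862) = 0.037125.
d = 0.656522 + 0.037125 = 0.693647.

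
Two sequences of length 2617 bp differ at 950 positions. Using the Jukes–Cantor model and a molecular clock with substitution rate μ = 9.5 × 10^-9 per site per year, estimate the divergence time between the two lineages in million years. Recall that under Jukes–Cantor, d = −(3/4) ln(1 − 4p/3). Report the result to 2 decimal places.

26.12

p = 950/2617 ≈ 0.363011.
d = −(3/4) ln(1 − 4p/3) = −0.75 ln(1 − 0.484015) = −0.75 ln(0.515985)
  = −0.75 × (-0.661678) = 0.496259 substitutions/site.
Under a molecular clock d = 2μt, so t = d/(2μ) = 0.496259 / (2 × 9.5 × 10^-9) = 26.12 million years.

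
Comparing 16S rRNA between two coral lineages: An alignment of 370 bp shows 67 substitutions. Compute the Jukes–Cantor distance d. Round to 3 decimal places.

p = 67/370 ≈ 0.181081.
d = −(3/4) ln(1 − 4p/3) = −0.75 ln(1 − 0.241441) = −0.75 ln(0.758559)
  = −0.75 × (-0.276335) = 0.207251 substitutions/site.

0.207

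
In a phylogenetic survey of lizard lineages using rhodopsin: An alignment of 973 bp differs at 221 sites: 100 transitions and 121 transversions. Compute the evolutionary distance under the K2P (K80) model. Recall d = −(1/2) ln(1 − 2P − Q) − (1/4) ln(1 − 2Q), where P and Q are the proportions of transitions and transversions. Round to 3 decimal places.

0.272

P = 100/973 ≈ 0.102775 and Q = 121/973 ≈ 0.124358.
Under the Kimura two-parameter model, d = −½ ln(1 − 2P − Q) − ¼ ln(1 − 2Q).
1 − 2P − Q = 0.670092, giving −½ ln(0.670092) = 0.200170.
1 − 2Q = 0.751284, giving −¼ ln(0.751284) = 0.071493.
d = 0.200170 + 0.071493 = 0.271663.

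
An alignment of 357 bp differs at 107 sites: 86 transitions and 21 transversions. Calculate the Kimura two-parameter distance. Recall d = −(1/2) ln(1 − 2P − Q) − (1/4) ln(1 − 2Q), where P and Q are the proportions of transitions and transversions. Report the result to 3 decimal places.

P = 86/357 ≈ 0.240896 and Q = 21/357 ≈ 0.058824.
Under the Kimura two-parameter model, d = −½ ln(1 − 2P − Q) − ¼ ln(1 − 2Q).
1 − 2P − Q = 0.459384, giving −½ ln(0.459384) = 0.388934.
1 − 2Q = 0.882352, giving −¼ ln(0.882352) = 0.031291.
d = 0.388934 + 0.031291 = 0.420225.

0.420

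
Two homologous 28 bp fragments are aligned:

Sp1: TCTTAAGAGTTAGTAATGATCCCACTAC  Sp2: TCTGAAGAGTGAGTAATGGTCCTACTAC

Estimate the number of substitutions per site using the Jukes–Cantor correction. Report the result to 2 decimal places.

0.16

The sequences differ at 4 of 28 sites (4, 11, 19, 23), so p = 4/28 ≈ 0.142857.
d = −(3/4) ln(1 − 4p/3) = −0.75 ln(1 − 0.190476) = −0.75 ln(0.809524)
  = −0.75 × (-0.211309) = 0.158482 substitutions/site.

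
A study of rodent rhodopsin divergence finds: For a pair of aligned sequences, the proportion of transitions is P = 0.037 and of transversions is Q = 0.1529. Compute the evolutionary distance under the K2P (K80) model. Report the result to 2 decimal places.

0.22

Under the Kimura two-parameter model, d = −½ ln(1 − 2P − Q) − ¼ ln(1 − 2Q).
1 − 2P − Q = 0.7731, giving −½ ln(0.7731) = 0.128673.
1 − 2Q = 0.6942, giving −¼ ln(0.6942) = 0.091249.
d = 0.128673 + 0.091249 = 0.219922.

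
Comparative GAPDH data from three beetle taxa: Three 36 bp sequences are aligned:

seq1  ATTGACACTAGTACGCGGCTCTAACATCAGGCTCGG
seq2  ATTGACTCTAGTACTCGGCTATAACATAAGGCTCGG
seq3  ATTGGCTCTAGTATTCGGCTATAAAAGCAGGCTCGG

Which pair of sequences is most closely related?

seq1–seq2: 4/36 differ, p = 0.111, d = 0.120.
seq1–seq3: 7/36 differ, p = 0.194, d = 0.225.
seq2–seq3: 5/36 differ, p = 0.139, d = 0.154.
The smallest distance is between seq1 and seq2.

seq1 and seq2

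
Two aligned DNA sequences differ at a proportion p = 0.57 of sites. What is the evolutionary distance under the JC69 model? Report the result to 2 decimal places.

d = −(3/4) ln(1 − 4p/3) = −0.75 ln(1 − 0.76) = −0.75 ln(0.24)
  = −0.75 × (-1.427116) = 1.070337 substitutions/site.

1.07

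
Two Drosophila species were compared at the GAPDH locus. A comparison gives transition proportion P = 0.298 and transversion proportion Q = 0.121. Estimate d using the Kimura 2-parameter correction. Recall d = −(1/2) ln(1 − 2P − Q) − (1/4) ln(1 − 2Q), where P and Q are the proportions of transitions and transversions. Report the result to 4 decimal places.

0.7004

Under the Kimura two-parameter model, d = −½ ln(1 − 2P − Q) − ¼ ln(1 − 2Q).
1 − 2P − Q = 0.283, giving −½ ln(0.283) = 0.631154.
1 − 2Q = 0.758, giving −¼ ln(0.758) = 0.069268.
d = 0.631154 + 0.069268 = 0.700422.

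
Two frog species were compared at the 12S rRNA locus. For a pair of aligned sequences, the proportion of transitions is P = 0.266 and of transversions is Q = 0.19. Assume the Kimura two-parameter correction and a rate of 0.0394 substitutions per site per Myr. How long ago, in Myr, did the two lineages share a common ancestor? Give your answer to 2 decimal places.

9.64

Under the Kimura two-parameter model, d = −½ ln(1 − 2P − Q) − ¼ ln(1 − 2Q).
1 − 2P − Q = 0.278, giving −½ ln(0.278) = 0.640067.
1 − 2Q = 0.62, giving −¼ ln(0.62) = 0.119509.
d = 0.640067 + 0.119509 = 0.759576.
Under a molecular clock d = 2μt, so t = d/(2μ) = 0.759576 / (2 × 0.0394) = 9.64 Myr.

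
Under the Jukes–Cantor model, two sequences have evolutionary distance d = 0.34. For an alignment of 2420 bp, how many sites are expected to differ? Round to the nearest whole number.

Invert JC69: p = (3/4)(1 − e^(−4d/3)) = 0.75 × (1 − e^(-0.453333)) = 0.75 × (1 − 0.635506) = 0.273371.
Expected differing sites = pL ≈ 0.273371 × 2420 = 661.55782 ≈ 662.

662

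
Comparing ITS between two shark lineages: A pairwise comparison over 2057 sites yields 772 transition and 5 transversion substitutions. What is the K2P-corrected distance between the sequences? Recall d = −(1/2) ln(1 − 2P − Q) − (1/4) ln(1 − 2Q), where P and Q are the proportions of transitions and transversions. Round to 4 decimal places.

P = 772/2057 ≈ 0.375304 and Q = 5/2057 ≈ 0.002431.
Under the Kimura two-parameter model, d = −½ ln(1 − 2P − Q) − ¼ ln(1 − 2Q).
1 − 2P − Q = 0.246961, giving −½ ln(0.246961) = 0.699262.
1 − 2Q = 0.995138, giving −¼ ln(0.995138) = 0.001218.
d = 0.699262 + 0.001218 = 0.700480.

0.7005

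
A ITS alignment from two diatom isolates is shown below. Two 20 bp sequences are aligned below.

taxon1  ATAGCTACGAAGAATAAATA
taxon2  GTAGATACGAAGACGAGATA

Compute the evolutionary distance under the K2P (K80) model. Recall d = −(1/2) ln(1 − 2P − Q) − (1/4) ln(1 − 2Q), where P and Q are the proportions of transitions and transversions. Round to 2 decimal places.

Of 20 sites, 2 differences are transitions and 3 are transversions, so P = 2/20 = 0.1 and Q = 3/20 = 0.15.
Under the Kimura two-parameter model, d = −½ ln(1 − 2P − Q) − ¼ ln(1 − 2Q).
1 − 2P − Q = 0.65, giving −½ ln(0.65) = 0.215391.
1 − 2Q = 0.7, giving −¼ ln(0.7) = 0.089169.
d = 0.215391 + 0.089169 = 0.304560.

0.30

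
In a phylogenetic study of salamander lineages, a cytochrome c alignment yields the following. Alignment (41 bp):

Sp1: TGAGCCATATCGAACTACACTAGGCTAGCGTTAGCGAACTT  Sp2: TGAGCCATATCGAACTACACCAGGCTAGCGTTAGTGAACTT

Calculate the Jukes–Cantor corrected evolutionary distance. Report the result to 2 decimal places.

0.05

The sequences differ at 2 of 41 sites (21, 35), so p = 2/41 ≈ 0.04878.
d = −(3/4) ln(1 − 4p/3) = −0.75 ln(1 − 0.06504) = −0.75 ln(0.93496)
  = −0.75 × (-0.067252) = 0.050439 substitutions/site.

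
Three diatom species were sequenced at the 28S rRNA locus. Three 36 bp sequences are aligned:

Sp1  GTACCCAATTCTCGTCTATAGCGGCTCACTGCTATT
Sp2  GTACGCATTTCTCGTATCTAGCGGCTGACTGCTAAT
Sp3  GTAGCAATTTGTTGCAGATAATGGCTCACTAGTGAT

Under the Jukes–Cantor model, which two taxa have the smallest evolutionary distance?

Sp1–Sp2: 6/36 differ, p = 0.167, d = 0.188.
Sp1–Sp3: 14/36 differ, p = 0.389, d = 0.548.
Sp2–Sp3: 14/36 differ, p = 0.389, d = 0.548.
The smallest distance is between Sp1 and Sp2.

Sp1 and Sp2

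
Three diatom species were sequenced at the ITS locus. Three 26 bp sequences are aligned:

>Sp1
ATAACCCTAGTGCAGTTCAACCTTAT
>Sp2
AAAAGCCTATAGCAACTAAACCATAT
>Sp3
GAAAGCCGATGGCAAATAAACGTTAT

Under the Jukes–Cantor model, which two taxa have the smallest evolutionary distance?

Sp2 and Sp3

Sp1–Sp2: 8/26 differ, p = 0.308, d = 0.396.
Sp1–Sp3: 10/26 differ, p = 0.385, d = 0.539.
Sp2–Sp3: 6/26 differ, p = 0.231, d = 0.276.
The smallest distance is between Sp2 and Sp3.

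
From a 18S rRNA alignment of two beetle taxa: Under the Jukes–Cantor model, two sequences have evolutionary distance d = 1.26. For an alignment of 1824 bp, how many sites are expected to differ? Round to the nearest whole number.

1113

Invert JC69: p = (3/4)(1 − e^(−4d/3)) = 0.75 × (1 − e^(-1.68)) = 0.75 × (1 − 0.186374) = 0.610220.
Expected differing sites = pL ≈ 0.610220 × 1824 = 1113.04128 ≈ 1113.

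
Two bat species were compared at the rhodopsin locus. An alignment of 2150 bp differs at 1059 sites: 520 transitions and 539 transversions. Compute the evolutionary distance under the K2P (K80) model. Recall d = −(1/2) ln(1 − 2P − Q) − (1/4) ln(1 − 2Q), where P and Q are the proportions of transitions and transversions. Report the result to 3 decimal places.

P = 520/2150 ≈ 0.24186 and Q = 539/2150 ≈ 0.250698.
Under the Kimura two-parameter model, d = −½ ln(1 − 2P − Q) − ¼ ln(1 − 2Q).
1 − 2P − Q = 0.265582, giving −½ ln(0.265582) = 0.662916.
1 − 2Q = 0.498604, giving −¼ ln(0.498604) = 0.173986.
d = 0.662916 + 0.173986 = 0.836902.

0.837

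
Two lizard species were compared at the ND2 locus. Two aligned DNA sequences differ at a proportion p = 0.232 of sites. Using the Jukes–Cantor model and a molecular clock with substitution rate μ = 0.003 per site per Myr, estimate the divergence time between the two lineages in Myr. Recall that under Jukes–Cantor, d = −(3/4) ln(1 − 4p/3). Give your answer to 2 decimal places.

d = −(3/4) ln(1 − 4p/3) = −0.75 ln(1 − 0.309333) = −0.75 ln(0.690667)
  = −0.75 × (-0.370097) = 0.277573 substitutions/site.
Under a molecular clock d = 2μt, so t = d/(2μ) = 0.277573 / (2 × 0.003) = 46.26 Myr.

46.26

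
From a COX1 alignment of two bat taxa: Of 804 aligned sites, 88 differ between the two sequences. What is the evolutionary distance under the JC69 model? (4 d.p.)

0.1183

p = 88/804 ≈ 0.109453.
d = −(3/4) ln(1 − 4p/3) = −0.75 ln(1 − 0.145937) = −0.75 ln(0.854063)
  = −0.75 × (-0.157750) = 0.118313 substitutions/site.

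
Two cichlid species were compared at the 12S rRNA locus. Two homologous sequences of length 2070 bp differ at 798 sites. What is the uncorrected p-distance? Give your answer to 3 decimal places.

0.386

p = 798/2070 = 0.385507… ≈ 0.386 (to 3 d.p.).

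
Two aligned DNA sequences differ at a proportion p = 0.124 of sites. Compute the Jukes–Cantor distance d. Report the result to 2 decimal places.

0.14

d = −(3/4) ln(1 − 4p/3) = −0.75 ln(1 − 0.165333) = −0.75 ln(0.834667)
  = −0.75 × (-0.180722) = 0.135542 substitutions/site.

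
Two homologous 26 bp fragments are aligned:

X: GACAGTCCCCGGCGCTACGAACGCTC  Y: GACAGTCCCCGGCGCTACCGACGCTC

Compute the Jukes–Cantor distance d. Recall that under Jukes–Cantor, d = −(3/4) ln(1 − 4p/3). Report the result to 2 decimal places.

0.08

The sequences differ at 2 of 26 sites (19, 20), so p = 2/26 ≈ 0.076923.
d = −(3/4) ln(1 − 4p/3) = −0.75 ln(1 − 0.102564) = −0.75 ln(0.897436)
  = −0.75 × (-0.108213) = 0.081160 substitutions/site.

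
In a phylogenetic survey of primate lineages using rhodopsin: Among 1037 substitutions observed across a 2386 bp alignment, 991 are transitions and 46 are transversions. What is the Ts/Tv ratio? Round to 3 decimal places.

21.543

R = 991/46 = 21.543478… ≈ 21.543 (to 3 d.p.).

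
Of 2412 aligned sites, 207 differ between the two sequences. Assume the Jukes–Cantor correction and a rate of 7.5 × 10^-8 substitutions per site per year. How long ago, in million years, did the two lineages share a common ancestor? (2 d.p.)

p = 207/2412 ≈ 0.085821.
d = −(3/4) ln(1 − 4p/3) = −0.75 ln(1 − 0.114428) = −0.75 ln(0.885572)
  = −0.75 × (-0.121522) = 0.091142 substitutions/site.
Under a molecular clock d = 2μt, so t = d/(2μ) = 0.091142 / (2 × 7.5 × 10^-8) = 0.61 million years.

0.61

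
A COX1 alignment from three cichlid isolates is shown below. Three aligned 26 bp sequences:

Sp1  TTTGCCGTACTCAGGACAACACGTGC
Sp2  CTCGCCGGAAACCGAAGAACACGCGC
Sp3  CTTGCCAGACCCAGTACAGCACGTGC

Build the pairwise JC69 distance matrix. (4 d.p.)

Sp1–Sp2: 9/26 sites differ → p ≈ 0.346154, d = −0.75 ln(1 − 0.461539) = 0.464280 ≈ 0.4643.
Sp1–Sp3: 6/26 sites differ → p ≈ 0.230769, d = −0.75 ln(1 − 0.307692) = 0.275793 ≈ 0.2758.
Sp2–Sp3: 9/26 sites differ → p ≈ 0.346154, d = −0.75 ln(1 − 0.461539) = 0.464280 ≈ 0.4643.

d(Sp1,Sp2) = 0.4643, d(Sp1,Sp3) = 0.2758, d(Sp2,Sp3) = 0.4643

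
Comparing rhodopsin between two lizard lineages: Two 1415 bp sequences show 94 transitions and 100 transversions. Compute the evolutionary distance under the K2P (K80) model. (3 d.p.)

0.152

P = 94/1415 ≈ 0.066431 and Q = 100/1415 ≈ 0.070671.
Under the Kimura two-parameter model, d = −½ ln(1 − 2P − Q) − ¼ ln(1 − 2Q).
1 − 2P − Q = 0.796467, giving −½ ln(0.796467) = 0.113785.
1 − 2Q = 0.858658, giving −¼ ln(0.858658) = 0.038096.
d = 0.113785 + 0.038096 = 0.151881.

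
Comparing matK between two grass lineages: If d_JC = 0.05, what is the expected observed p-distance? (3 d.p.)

0.048

p = (3/4)(1 − e^(−4d/3)) = 0.75 × (1 − e^(-0.066667)) = 0.75 × (1 − 0.935507) = 0.048370.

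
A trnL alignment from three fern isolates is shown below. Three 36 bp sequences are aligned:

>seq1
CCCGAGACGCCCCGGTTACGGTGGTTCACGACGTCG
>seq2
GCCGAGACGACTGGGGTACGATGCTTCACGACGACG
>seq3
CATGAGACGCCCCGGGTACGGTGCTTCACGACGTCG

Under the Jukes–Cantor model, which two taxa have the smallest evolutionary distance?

seq1–seq2: 8/36 differ, p = 0.222, d = 0.264.
seq1–seq3: 4/36 differ, p = 0.111, d = 0.120.
seq2–seq3: 8/36 differ, p = 0.222, d = 0.264.
The smallest distance is between seq1 and seq3.

seq1 and seq3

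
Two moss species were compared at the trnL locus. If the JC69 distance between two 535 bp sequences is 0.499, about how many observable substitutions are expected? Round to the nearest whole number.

Invert JC69: p = (3/4)(1 − e^(−4d/3)) = 0.75 × (1 − e^(-0.665333)) = 0.75 × (1 − 0.514102) = 0.364424.
Expected differing sites = pL ≈ 0.364424 × 535 = 194.96684 ≈ 195.

195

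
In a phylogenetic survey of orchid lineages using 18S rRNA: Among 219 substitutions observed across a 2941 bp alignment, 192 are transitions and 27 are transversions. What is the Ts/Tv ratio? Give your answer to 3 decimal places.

7.111

R = 192/27 = 7.111111… ≈ 7.111 (to 3 d.p.).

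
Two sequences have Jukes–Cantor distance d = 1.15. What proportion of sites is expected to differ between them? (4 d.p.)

p = (3/4)(1 − e^(−4d/3)) = 0.75 × (1 − e^(-1.533333)) = 0.75 × (1 − 0.215815) = 0.588139.

0.5881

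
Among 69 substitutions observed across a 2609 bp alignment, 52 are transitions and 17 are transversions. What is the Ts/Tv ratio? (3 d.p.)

R = 52/17 = 3.058823… ≈ 3.059 (to 3 d.p.).

3.059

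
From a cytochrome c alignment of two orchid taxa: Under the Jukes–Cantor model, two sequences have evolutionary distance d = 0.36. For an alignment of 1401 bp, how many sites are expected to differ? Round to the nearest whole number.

Invert JC69: p = (3/4)(1 − e^(−4d/3)) = 0.75 × (1 − e^(-0.48)) = 0.75 × (1 − 0.618783) = 0.285913.
Expected differing sites = pL ≈ 0.285913 × 1401 = 400.564113 ≈ 401.

401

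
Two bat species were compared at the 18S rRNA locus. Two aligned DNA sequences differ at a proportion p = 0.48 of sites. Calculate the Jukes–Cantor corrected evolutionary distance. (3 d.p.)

0.766

d = −(3/4) ln(1 − 4p/3) = −0.75 ln(1 − 0.64) = −0.75 ln(0.36)
  = −0.75 × (-1.021651) = 0.766238 substitutions/site.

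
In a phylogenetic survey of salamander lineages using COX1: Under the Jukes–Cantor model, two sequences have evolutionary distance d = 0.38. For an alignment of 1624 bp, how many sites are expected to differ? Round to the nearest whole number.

484

Invert JC69: p = (3/4)(1 − e^(−4d/3)) = 0.75 × (1 − e^(-0.506667)) = 0.75 × (1 − 0.602500) = 0.298125.
Expected differing sites = pL ≈ 0.298125 × 1624 = 484.155 ≈ 484.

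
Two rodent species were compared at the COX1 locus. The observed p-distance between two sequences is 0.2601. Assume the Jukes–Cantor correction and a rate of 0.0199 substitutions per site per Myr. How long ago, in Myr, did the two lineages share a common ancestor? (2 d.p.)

d = −(3/4) ln(1 − 4p/3) = −0.75 ln(1 − 0.3468) = −0.75 ln(0.6532)
  = −0.75 × (-0.425872) = 0.319404 substitutions/site.
Under a molecular clock d = 2μt, so t = d/(2μ) = 0.319404 / (2 × 0.0199) = 8.03 Myr.

8.03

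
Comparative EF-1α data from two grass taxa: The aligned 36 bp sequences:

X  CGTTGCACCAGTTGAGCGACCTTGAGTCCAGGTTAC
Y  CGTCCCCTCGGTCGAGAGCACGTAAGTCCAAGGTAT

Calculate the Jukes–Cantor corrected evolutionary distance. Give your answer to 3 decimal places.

The sequences differ at 14 of 36 sites, so p = 14/36 ≈ 0.388889.
d = −(3/4) ln(1 − 4p/3) = −0.75 ln(1 − 0.518519) = −0.75 ln(0.481481)
  = −0.75 × (-0.730889) = 0.548167 substitutions/site.

0.548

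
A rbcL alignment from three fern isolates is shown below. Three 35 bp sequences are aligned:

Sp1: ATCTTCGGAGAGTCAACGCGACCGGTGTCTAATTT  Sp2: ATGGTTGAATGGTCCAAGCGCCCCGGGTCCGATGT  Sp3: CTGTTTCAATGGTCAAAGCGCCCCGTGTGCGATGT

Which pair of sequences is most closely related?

Sp2 and Sp3

Sp1–Sp2: 14/35 differ, p = 0.400, d = 0.572.
Sp1–Sp3: 14/35 differ, p = 0.400, d = 0.572.
Sp2–Sp3: 6/35 differ, p = 0.171, d = 0.195.
The smallest distance is between Sp2 and Sp3.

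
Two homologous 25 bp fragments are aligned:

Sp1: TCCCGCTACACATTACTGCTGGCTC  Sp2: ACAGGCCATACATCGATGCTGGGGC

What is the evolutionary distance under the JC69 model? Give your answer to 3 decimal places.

0.572

The sequences differ at 10 of 25 sites (1, 3, 4, 7, 9, 14, 15, 16, 23, 24), so p = 10/25 = 0.4.
d = −(3/4) ln(1 − 4p/3) = −0.75 ln(1 − 0.533333) = −0.75 ln(0.466667)
  = −0.75 × (-0.762139) = 0.571604 substitutions/site.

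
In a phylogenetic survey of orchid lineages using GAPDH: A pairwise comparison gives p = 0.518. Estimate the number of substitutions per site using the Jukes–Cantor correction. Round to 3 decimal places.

0.880

d = −(3/4) ln(1 − 4p/3) = −0.75 ln(1 − 0.690667) = −0.75 ln(0.309333)
  = −0.75 × (-1.173337) = 0.880003 substitutions/site.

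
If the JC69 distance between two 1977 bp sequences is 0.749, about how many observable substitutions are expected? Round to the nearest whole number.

Invert JC69: p = (3/4)(1 − e^(−4d/3)) = 0.75 × (1 − e^(-0.998667)) = 0.75 × (1 − 0.368370) = 0.473723.
Expected differing sites = pL ≈ 0.473723 × 1977 = 936.550371 ≈ 937.

937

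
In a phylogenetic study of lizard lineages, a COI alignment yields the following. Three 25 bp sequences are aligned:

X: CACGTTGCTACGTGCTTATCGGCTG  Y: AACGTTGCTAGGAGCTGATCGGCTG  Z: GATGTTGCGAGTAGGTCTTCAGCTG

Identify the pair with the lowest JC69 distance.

X–Y: 4/25 differ, p = 0.160, d = 0.180.
X–Z: 10/25 differ, p = 0.400, d = 0.572.
Y–Z: 8/25 differ, p = 0.320, d = 0.417.
The smallest distance is between X and Y.

X and Y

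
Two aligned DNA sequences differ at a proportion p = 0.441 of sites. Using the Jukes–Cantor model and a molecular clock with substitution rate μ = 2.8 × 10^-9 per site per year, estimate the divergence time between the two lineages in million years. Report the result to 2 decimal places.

d = −(3/4) ln(1 − 4p/3) = −0.75 ln(1 − 0.588) = −0.75 ln(0.412)
  = −0.75 × (-0.886732) = 0.665049 substitutions/site.
Under a molecular clock d = 2μt, so t = d/(2μ) = 0.665049 / (2 × 2.8 × 10^-9) = 118.76 million years.

118.76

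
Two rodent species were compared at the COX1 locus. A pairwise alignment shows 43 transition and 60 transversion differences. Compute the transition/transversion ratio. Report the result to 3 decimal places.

0.717

R = 43/60 = 0.716666… ≈ 0.717 (to 3 d.p.).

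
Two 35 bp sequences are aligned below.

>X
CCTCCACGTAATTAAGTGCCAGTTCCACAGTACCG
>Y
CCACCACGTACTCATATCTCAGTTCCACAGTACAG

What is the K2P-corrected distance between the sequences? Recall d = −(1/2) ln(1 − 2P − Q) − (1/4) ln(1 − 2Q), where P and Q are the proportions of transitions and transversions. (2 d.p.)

Of 35 sites, 3 differences are transitions and 5 are transversions, so P = 3/35 ≈ 0.085714 and Q = 5/35 ≈ 0.142857.
Under the Kimura two-parameter model, d = −½ ln(1 − 2P − Q) − ¼ ln(1 − 2Q).
1 − 2P − Q = 0.685715, giving −½ ln(0.685715) = 0.188647.
1 − 2Q = 0.714286, giving −¼ ln(0.714286) = 0.084118.
d = 0.188647 + 0.084118 = 0.272765.

0.27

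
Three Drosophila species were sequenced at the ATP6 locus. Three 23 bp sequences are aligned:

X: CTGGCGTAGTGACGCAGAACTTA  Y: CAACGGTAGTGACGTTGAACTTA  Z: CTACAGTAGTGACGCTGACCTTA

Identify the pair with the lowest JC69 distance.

X–Y: 6/23 differ, p = 0.261, d = 0.321.
X–Z: 5/23 differ, p = 0.217, d = 0.257.
Y–Z: 4/23 differ, p = 0.174, d = 0.198.
The smallest distance is between Y and Z.

Y and Z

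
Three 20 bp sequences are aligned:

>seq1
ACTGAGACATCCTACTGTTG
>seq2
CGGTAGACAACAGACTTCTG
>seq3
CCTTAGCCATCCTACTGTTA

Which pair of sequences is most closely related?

seq1–seq2: 9/20 differ, p = 0.450, d = 0.687.
seq1–seq3: 4/20 differ, p = 0.200, d = 0.233.
seq2–seq3: 9/20 differ, p = 0.450, d = 0.687.
The smallest distance is between seq1 and seq3.

seq1 and seq3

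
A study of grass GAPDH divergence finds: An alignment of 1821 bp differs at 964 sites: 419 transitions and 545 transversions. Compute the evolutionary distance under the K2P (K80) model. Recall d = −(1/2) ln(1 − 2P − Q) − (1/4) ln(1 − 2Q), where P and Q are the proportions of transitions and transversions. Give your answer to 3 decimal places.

P = 419/1821 ≈ 0.230093 and Q = 545/1821 ≈ 0.299286.
Under the Kimura two-parameter model, d = −½ ln(1 − 2P − Q) − ¼ ln(1 − 2Q).
1 − 2P − Q = 0.240528, giving −½ ln(0.240528) = 0.712459.
1 − 2Q = 0.401428, giving −¼ ln(0.401428) = 0.228182.
d = 0.712459 + 0.228182 = 0.940641.

0.941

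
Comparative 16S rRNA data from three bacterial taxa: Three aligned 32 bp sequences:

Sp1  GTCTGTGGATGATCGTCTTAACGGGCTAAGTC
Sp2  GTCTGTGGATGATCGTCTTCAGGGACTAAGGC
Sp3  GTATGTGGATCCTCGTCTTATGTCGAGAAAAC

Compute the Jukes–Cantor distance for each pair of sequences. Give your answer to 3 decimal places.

Sp1–Sp2: 4/32 sites differ → p = 0.125, d = −0.75 ln(1 − 0.166667) = 0.136741 ≈ 0.137.
Sp1–Sp3: 11/32 sites differ → p = 0.34375, d = −0.75 ln(1 − 0.458333) = 0.459828 ≈ 0.460.
Sp2–Sp3: 12/32 sites differ → p = 0.375, d = −0.75 ln(1 − 0.5) = 0.519860 ≈ 0.520.

d(Sp1,Sp2) = 0.137, d(Sp1,Sp3) = 0.460, d(Sp2,Sp3) = 0.520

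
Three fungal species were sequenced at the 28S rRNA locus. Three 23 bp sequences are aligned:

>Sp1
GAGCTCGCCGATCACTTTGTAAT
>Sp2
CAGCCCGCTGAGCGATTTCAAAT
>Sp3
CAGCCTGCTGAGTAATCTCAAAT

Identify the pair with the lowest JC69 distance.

Sp1–Sp2: 8/23 differ, p = 0.348, d = 0.467.
Sp1–Sp3: 10/23 differ, p = 0.435, d = 0.650.
Sp2–Sp3: 4/23 differ, p = 0.174, d = 0.198.
The smallest distance is between Sp2 and Sp3.

Sp2 and Sp3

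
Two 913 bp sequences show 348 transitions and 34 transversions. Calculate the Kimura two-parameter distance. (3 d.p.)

P = 348/913 ≈ 0.381161 and Q = 34/913 ≈ 0.03724.
Under the Kimura two-parameter model, d = −½ ln(1 − 2P − Q) − ¼ ln(1 − 2Q).
1 − 2P − Q = 0.200438, giving −½ ln(0.200438) = 0.803625.
1 − 2Q = 0.92552, giving −¼ ln(0.92552) = 0.019350.
d = 0.803625 + 0.019350 = 0.822975.

0.823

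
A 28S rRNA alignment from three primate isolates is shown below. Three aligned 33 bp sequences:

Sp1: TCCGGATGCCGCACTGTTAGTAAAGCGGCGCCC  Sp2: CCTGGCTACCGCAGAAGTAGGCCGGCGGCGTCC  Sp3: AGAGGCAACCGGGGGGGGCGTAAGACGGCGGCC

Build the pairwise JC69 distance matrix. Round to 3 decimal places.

d(Sp1,Sp2) = 0.559, d(Sp1,Sp3) = 0.780, d(Sp2,Sp3) = 0.699

Sp1–Sp2: 13/33 sites differ → p ≈ 0.393939, d = −0.75 ln(1 − 0.525252) = 0.558728 ≈ 0.559.
Sp1–Sp3: 16/33 sites differ → p ≈ 0.484848, d = −0.75 ln(1 − 0.646464) = 0.779827 ≈ 0.780.
Sp2–Sp3: 15/33 sites differ → p ≈ 0.454545, d = −0.75 ln(1 − 0.60606) = 0.698667 ≈ 0.699.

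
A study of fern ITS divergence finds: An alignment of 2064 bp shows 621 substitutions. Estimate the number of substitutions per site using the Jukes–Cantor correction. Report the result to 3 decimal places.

p = 621/2064 ≈ 0.300872.
d = −(3/4) ln(1 − 4p/3) = −0.75 ln(1 − 0.401163) = −0.75 ln(0.598837)
  = −0.75 × (-0.512766) = 0.384575 substitutions/site.

0.385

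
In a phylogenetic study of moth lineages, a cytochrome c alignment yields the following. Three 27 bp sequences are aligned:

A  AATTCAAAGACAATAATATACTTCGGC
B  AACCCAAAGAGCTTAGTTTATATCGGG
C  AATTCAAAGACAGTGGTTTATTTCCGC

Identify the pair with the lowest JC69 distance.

A and C

A–B: 10/27 differ, p = 0.370, d = 0.511.
A–C: 6/27 differ, p = 0.222, d = 0.264.
B–C: 9/27 differ, p = 0.333, d = 0.441.
The smallest distance is between A and C.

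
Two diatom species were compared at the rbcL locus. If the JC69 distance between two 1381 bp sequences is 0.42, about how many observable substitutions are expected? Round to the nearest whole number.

444

Invert JC69: p = (3/4)(1 − e^(−4d/3)) = 0.75 × (1 − e^(-0.56)) = 0.75 × (1 − 0.571209) = 0.321593.
Expected differing sites = pL ≈ 0.321593 × 1381 = 444.119933 ≈ 444.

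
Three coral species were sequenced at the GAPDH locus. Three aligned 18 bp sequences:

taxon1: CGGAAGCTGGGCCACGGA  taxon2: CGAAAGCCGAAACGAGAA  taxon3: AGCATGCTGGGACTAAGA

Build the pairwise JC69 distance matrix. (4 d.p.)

d(taxon1,taxon2) = 0.6735, d(taxon1,taxon3) = 0.5482, d(taxon2,taxon3) = 0.8240

taxon1–taxon2: 8/18 sites differ → p ≈ 0.444444, d = −0.75 ln(1 − 0.592592) = 0.673455 ≈ 0.6735.
taxon1–taxon3: 7/18 sites differ → p ≈ 0.388889, d = −0.75 ln(1 − 0.518519) = 0.548166 ≈ 0.5482.
taxon2–taxon3: 9/18 sites differ → p = 0.5, d = −0.75 ln(1 − 0.666667) = 0.823960 ≈ 0.8240.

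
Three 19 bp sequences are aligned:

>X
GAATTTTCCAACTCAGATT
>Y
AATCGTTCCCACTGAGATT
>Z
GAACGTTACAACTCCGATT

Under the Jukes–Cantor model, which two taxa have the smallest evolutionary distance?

X–Y: 6/19 differ, p = 0.316, d = 0.410.
X–Z: 4/19 differ, p = 0.211, d = 0.247.
Y–Z: 6/19 differ, p = 0.316, d = 0.410.
The smallest distance is between X and Z.

X and Z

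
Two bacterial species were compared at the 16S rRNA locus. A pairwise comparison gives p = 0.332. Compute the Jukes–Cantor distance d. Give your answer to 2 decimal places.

d = −(3/4) ln(1 − 4p/3) = −0.75 ln(1 − 0.442667) = −0.75 ln(0.557333)
  = −0.75 × (-0.584592) = 0.438444 substitutions/site.

0.44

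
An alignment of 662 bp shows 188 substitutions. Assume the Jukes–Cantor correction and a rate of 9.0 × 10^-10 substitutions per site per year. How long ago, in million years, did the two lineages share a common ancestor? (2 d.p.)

198.28

p = 188/662 ≈ 0.283988.
d = −(3/4) ln(1 − 4p/3) = −0.75 ln(1 − 0.378651) = −0.75 ln(0.621349)
  = −0.75 × (-0.475862) = 0.356897 substitutions/site.
Under a molecular clock d = 2μt, so t = d/(2μ) = 0.356897 / (2 × 9.0 × 10^-10) = 198.28 million years.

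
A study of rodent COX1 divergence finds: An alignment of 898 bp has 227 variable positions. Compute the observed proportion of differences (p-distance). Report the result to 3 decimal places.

0.253

p = 227/898 = 0.252783… ≈ 0.253 (to 3 d.p.).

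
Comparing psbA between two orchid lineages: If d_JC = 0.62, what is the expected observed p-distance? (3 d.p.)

p = (3/4)(1 − e^(−4d/3)) = 0.75 × (1 − e^(-0.826667)) = 0.75 × (1 − 0.437505) = 0.421871.

0.422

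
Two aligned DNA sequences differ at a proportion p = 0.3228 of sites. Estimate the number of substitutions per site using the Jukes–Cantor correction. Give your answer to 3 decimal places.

d = −(3/4) ln(1 − 4p/3) = −0.75 ln(1 − 0.4304) = −0.75 ln(0.5696)
  = −0.75 × (-0.562821) = 0.422116 substitutions/site.

0.422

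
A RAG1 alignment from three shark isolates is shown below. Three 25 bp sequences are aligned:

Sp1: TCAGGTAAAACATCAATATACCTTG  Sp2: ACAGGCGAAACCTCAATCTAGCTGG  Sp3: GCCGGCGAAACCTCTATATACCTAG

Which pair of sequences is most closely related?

Sp1–Sp2: 7/25 differ, p = 0.280, d = 0.351.
Sp1–Sp3: 7/25 differ, p = 0.280, d = 0.351.
Sp2–Sp3: 6/25 differ, p = 0.240, d = 0.289.
The smallest distance is between Sp2 and Sp3.

Sp2 and Sp3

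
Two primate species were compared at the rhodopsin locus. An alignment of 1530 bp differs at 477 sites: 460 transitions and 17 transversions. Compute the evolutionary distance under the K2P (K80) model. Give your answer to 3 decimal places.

0.480

P = 460/1530 ≈ 0.300654 and Q = 17/1530 ≈ 0.011111.
Under the Kimura two-parameter model, d = −½ ln(1 − 2P − Q) − ¼ ln(1 − 2Q).
1 − 2P − Q = 0.387581, giving −½ ln(0.387581) = 0.473915.
1 − 2Q = 0.977778, giving −¼ ln(0.977778) = 0.005618.
d = 0.473915 + 0.005618 = 0.479533.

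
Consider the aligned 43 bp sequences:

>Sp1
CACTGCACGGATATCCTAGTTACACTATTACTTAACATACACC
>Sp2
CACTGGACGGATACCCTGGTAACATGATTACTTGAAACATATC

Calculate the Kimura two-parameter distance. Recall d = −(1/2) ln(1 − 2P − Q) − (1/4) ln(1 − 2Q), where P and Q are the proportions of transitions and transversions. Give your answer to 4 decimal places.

Of 43 sites, 7 differences are transitions and 4 are transversions, so P = 7/43 ≈ 0.162791 and Q = 4/43 ≈ 0.093023.
Under the Kimura two-parameter model, d = −½ ln(1 − 2P − Q) − ¼ ln(1 − 2Q).
1 − 2P − Q = 0.581395, giving −½ ln(0.581395) = 0.271162.
1 − 2Q = 0.813954, giving −¼ ln(0.813954) = 0.051463.
d = 0.271162 + 0.051463 = 0.322625.

0.3226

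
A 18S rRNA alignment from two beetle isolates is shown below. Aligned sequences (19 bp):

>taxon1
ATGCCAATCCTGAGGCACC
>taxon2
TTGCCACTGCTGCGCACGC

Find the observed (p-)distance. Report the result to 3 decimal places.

0.421

The sequences differ at 8 of 19 positions (sites 1, 7, 9, 13, 15, 16, 17, 18).
p = 8/19 = 0.421052… ≈ 0.421 (to 3 d.p.).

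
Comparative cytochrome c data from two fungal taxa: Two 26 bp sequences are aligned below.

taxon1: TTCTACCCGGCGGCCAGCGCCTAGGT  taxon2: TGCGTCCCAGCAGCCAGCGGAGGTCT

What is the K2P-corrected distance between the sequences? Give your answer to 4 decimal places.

Of 26 sites, 3 differences are transitions and 8 are transversions, so P = 3/26 ≈ 0.115385 and Q = 8/26 ≈ 0.307692.
Under the Kimura two-parameter model, d = −½ ln(1 − 2P − Q) − ¼ ln(1 − 2Q).
1 − 2P − Q = 0.461538, giving −½ ln(0.461538) = 0.386595.
1 − 2Q = 0.384616, giving −¼ ln(0.384616) = 0.238877.
d = 0.386595 + 0.238877 = 0.625472.

0.6255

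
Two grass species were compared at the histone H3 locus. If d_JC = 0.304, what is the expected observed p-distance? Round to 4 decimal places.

p = (3/4)(1 − e^(−4d/3)) = 0.75 × (1 − e^(-0.405333)) = 0.75 × (1 − 0.666755) = 0.249934.

0.2499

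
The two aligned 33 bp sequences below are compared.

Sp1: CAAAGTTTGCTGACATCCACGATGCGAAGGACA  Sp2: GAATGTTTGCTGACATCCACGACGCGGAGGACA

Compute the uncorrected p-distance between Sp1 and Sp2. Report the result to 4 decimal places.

0.1212

The sequences differ at 4 of 33 positions (sites 1, 4, 23, 27).
p = 4/33 = 0.121212… ≈ 0.1212 (to 4 d.p.).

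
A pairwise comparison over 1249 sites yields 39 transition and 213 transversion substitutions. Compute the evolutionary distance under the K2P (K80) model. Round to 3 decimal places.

0.237

P = 39/1249 ≈ 0.031225 and Q = 213/1249 ≈ 0.170536.
Under the Kimura two-parameter model, d = −½ ln(1 − 2P − Q) − ¼ ln(1 − 2Q).
1 − 2P − Q = 0.767014, giving −½ ln(0.767014) = 0.132625.
1 − 2Q = 0.658928, giving −¼ ln(0.658928) = 0.104285.
d = 0.132625 + 0.104285 = 0.236910.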